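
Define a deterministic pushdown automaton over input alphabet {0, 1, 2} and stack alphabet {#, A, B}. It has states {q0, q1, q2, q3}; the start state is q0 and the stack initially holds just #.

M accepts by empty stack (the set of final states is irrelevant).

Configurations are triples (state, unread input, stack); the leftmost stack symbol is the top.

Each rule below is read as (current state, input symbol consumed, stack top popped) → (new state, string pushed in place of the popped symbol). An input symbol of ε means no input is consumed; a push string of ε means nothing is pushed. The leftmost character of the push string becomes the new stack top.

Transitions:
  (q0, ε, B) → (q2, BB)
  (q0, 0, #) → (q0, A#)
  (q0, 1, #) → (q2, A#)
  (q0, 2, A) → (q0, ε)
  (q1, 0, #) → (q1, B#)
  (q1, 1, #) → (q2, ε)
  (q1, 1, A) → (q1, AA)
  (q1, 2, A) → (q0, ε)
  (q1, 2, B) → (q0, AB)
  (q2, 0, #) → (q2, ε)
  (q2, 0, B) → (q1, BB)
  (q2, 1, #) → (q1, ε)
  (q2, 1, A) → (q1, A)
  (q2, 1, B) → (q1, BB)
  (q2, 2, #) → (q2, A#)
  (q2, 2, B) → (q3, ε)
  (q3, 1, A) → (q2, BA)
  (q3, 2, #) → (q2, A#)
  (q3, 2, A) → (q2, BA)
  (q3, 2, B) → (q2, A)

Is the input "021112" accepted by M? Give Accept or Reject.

Reject

(q0, 021112, #) ⊢ (q0, 21112, A#) ⊢ (q0, 1112, #) ⊢ (q2, 112, A#) ⊢ (q1, 12, A#) ⊢ (q1, 2, AA#) ⊢ (q0, ε, A#)
All input consumed; stack is A#, not empty, and no further ε-move applies.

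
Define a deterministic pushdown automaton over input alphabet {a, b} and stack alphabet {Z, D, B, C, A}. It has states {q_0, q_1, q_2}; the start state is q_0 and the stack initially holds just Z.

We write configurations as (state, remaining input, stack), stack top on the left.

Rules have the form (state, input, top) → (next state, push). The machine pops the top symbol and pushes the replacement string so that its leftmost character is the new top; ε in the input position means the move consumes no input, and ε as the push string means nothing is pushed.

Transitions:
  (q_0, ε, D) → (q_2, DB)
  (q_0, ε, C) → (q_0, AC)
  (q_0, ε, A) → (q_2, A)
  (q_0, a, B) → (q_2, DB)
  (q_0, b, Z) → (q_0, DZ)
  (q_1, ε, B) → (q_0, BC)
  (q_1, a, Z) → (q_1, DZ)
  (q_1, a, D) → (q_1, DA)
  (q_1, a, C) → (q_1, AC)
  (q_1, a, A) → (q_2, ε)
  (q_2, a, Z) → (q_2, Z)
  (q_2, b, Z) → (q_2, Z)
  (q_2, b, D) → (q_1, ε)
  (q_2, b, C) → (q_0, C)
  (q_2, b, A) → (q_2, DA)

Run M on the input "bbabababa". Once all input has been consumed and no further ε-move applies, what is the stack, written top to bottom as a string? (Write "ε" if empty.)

DBCCCCZ

(q_0, bbabababa, Z) ⊢ (q_0, babababa, DZ) ⊢ (q_2, babababa, DBZ) ⊢ (q_1, abababa, BZ) ⊢ (q_0, abababa, BCZ) ⊢ (q_2, bababa, DBCZ) ⊢ (q_1, ababa, BCZ) ⊢ (q_0, ababa, BCCZ) ⊢ (q_2, baba, DBCCZ) ⊢ (q_1, aba, BCCZ) ⊢ (q_0, aba, BCCCZ) ⊢ (q_2, ba, DBCCCZ) ⊢ (q_1, a, BCCCZ) ⊢ (q_0, a, BCCCCZ) ⊢ (q_2, ε, DBCCCCZ)
All input consumed in state q_2 with stack DBCCCCZ.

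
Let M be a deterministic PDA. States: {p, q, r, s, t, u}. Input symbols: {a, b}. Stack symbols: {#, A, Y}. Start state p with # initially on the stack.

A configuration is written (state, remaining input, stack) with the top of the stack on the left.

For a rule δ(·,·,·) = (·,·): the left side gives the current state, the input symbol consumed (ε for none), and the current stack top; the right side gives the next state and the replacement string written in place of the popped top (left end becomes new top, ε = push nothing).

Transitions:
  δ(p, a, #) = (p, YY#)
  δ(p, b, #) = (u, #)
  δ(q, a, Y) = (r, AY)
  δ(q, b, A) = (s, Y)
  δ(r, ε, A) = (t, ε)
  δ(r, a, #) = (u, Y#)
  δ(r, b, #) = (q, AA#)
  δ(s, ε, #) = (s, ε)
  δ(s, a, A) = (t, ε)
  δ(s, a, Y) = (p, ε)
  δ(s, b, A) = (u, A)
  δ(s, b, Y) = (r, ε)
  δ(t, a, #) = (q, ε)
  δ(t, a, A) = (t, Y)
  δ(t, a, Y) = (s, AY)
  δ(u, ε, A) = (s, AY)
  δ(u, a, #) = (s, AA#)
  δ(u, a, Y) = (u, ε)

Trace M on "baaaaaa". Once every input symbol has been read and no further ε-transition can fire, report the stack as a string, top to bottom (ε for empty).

(p, baaaaaa, #)
  read b, top #: go to u, push # → (u, aaaaaa, #)
  read a, top #: go to s, push AA# → (s, aaaaa, AA#)
  read a, top A: go to t, push ε → (t, aaaa, A#)
  read a, top A: go to t, push Y → (t, aaa, Y#)
  read a, top Y: go to s, push AY → (s, aa, AY#)
  read a, top A: go to t, push ε → (t, a, Y#)
  read a, top Y: go to s, push AY → (s, ε, AY#)
All input consumed in state s with stack AY#.

AY#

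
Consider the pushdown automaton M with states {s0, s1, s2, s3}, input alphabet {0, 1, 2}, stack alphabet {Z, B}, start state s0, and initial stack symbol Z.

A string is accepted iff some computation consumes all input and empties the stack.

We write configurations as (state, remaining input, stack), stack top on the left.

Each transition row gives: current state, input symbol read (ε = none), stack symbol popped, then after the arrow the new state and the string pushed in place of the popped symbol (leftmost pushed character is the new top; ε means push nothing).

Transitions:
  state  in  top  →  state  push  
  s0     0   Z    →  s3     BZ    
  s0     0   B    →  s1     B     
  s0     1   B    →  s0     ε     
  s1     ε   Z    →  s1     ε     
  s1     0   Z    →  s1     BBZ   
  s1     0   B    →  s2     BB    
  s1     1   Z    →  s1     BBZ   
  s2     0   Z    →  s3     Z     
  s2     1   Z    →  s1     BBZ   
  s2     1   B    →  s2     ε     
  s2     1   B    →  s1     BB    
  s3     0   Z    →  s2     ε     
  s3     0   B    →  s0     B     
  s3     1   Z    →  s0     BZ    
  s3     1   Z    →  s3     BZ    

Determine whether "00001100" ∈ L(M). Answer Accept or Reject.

One accepting computation: (s0, 00001100, Z) ⊢ (s3, 0001100, BZ) ⊢ (s0, 001100, BZ) ⊢ (s1, 01100, BZ) ⊢ (s2, 1100, BBZ) ⊢ (s2, 100, BZ) ⊢ (s2, 00, Z) ⊢ (s3, 0, Z) ⊢ (s2, ε, ε)
All input consumed and the stack is empty.

Accept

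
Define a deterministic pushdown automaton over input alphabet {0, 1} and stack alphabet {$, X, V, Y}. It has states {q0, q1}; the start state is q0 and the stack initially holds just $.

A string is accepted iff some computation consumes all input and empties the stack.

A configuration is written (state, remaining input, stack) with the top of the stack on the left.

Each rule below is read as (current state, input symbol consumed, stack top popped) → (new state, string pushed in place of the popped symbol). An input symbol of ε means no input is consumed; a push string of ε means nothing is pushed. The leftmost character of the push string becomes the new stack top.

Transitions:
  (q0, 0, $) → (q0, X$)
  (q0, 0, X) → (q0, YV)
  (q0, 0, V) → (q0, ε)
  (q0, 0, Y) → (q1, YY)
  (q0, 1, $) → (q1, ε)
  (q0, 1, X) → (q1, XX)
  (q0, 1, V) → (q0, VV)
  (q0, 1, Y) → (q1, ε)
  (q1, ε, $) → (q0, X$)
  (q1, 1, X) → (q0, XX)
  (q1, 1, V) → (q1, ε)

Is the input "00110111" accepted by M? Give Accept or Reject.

(q0, 00110111, $)
  read 0, top $: go to q0, push X$ → (q0, 0110111, X$)
  read 0, top X: go to q0, push YV → (q0, 110111, YV$)
  read 1, top Y: go to q1, push ε → (q1, 10111, V$)
  read 1, top V: go to q1, push ε → (q1, 0111, $)
  ε-move, top $: go to q0, push X$ → (q0, 0111, X$)
  read 0, top X: go to q0, push YV → (q0, 111, YV$)
  read 1, top Y: go to q1, push ε → (q1, 11, V$)
  read 1, top V: go to q1, push ε → (q1, 1, $)
  ε-move, top $: go to q0, push X$ → (q0, 1, X$)
  read 1, top X: go to q1, push XX → (q1, ε, XX$)
All input consumed; stack is XX$, not empty, and no further ε-move applies.

Reject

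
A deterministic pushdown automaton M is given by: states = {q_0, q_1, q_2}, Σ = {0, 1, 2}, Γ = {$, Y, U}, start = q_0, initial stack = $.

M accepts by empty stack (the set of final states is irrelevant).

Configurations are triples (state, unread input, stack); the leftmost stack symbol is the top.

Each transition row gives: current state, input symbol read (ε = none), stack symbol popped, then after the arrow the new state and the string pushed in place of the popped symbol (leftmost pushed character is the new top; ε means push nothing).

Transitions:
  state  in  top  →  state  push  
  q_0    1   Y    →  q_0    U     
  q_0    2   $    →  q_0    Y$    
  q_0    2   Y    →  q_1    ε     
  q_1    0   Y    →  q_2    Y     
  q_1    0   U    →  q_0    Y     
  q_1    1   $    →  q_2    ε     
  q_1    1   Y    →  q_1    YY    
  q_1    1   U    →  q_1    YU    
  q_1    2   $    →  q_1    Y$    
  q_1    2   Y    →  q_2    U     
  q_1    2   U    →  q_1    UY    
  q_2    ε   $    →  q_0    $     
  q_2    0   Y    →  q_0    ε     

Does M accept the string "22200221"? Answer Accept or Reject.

Accept

(q_0, 22200221, $)
  read 2, top $: go to q_0, push Y$ → (q_0, 2200221, Y$)
  read 2, top Y: go to q_1, push ε → (q_1, 200221, $)
  read 2, top $: go to q_1, push Y$ → (q_1, 00221, Y$)
  read 0, top Y: go to q_2, push Y → (q_2, 0221, Y$)
  read 0, top Y: go to q_0, push ε → (q_0, 221, $)
  read 2, top $: go to q_0, push Y$ → (q_0, 21, Y$)
  read 2, top Y: go to q_1, push ε → (q_1, 1, $)
  read 1, top $: go to q_2, push ε → (q_2, ε, ε)
All input consumed and the stack is empty.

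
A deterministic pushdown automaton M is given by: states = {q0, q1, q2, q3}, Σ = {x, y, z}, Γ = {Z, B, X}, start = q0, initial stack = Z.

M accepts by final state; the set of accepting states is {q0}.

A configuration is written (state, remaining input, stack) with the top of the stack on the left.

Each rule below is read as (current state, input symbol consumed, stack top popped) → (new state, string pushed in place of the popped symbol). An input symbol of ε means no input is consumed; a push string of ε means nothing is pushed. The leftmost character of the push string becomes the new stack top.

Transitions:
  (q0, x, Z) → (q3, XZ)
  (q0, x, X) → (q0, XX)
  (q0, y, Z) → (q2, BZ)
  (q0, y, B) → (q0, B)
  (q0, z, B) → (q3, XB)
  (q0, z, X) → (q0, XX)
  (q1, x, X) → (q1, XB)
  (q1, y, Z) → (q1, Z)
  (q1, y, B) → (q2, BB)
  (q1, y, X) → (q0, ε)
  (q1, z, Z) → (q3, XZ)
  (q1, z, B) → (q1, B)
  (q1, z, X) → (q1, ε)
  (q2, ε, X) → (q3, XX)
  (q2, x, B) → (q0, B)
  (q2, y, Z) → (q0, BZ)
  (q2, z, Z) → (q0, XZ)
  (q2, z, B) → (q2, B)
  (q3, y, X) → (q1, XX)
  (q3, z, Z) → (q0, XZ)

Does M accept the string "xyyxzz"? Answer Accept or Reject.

Accept

(q0, xyyxzz, Z) ⊢ (q3, yyxzz, XZ) ⊢ (q1, yxzz, XXZ) ⊢ (q0, xzz, XZ) ⊢ (q0, zz, XXZ) ⊢ (q0, z, XXXZ) ⊢ (q0, ε, XXXXZ)
All input consumed; state q0 ∈ F.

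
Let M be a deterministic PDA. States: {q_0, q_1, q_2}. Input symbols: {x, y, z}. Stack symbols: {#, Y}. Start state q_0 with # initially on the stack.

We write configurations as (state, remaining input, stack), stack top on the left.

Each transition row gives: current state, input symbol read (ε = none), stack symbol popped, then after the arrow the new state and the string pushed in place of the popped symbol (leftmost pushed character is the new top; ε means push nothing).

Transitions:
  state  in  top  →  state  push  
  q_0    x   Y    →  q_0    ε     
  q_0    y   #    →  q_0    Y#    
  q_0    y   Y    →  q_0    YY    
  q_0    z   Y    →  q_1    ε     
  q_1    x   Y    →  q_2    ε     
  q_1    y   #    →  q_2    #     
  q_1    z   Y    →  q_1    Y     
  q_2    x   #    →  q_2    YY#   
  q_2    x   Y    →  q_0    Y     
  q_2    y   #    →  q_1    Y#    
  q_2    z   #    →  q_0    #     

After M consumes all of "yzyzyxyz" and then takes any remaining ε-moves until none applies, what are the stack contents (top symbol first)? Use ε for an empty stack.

(q_0, yzyzyxyz, #)
  read y, top #: go to q_0, push Y# → (q_0, zyzyxyz, Y#)
  read z, top Y: go to q_1, push ε → (q_1, yzyxyz, #)
  read y, top #: go to q_2, push # → (q_2, zyxyz, #)
  read z, top #: go to q_0, push # → (q_0, yxyz, #)
  read y, top #: go to q_0, push Y# → (q_0, xyz, Y#)
  read x, top Y: go to q_0, push ε → (q_0, yz, #)
  read y, top #: go to q_0, push Y# → (q_0, z, Y#)
  read z, top Y: go to q_1, push ε → (q_1, ε, #)
All input consumed in state q_1 with stack #.

#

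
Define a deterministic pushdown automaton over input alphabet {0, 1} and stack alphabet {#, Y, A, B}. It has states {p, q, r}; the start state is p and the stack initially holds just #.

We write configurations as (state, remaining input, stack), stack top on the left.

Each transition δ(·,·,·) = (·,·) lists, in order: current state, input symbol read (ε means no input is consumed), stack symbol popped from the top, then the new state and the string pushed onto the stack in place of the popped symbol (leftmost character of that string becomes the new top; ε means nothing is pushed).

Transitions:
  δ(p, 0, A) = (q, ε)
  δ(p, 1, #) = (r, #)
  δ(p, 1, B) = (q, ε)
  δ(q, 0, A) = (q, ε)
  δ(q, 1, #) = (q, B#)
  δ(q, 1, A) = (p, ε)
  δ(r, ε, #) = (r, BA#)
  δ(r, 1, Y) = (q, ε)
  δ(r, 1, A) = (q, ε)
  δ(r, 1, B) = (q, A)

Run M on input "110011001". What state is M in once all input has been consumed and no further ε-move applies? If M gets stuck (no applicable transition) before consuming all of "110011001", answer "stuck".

(p, 110011001, #)
  read 1, top #: go to r, push # → (r, 10011001, #)
  ε-move, top #: go to r, push BA# → (r, 10011001, BA#)
  read 1, top B: go to q, push A → (q, 0011001, AA#)
  read 0, top A: go to q, push ε → (q, 011001, A#)
  read 0, top A: go to q, push ε → (q, 11001, #)
  read 1, top #: go to q, push B# → (q, 1001, B#)
No transition for (q, 1, top B); M blocks with input 1001 remaining.

stuck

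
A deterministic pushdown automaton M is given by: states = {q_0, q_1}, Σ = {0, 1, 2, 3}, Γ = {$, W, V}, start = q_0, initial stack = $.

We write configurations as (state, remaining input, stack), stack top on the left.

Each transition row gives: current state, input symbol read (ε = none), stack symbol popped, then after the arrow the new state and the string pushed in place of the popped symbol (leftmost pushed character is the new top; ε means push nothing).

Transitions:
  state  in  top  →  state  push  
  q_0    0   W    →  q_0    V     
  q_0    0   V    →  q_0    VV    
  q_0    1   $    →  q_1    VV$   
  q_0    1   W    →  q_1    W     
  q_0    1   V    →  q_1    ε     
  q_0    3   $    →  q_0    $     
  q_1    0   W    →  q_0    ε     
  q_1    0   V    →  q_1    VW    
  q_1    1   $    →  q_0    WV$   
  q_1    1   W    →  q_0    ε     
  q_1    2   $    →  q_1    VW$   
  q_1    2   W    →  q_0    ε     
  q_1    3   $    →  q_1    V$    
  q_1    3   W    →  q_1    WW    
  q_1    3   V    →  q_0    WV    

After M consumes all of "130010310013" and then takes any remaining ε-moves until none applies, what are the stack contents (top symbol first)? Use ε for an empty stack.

(q_0, 130010310013, $)
  read 1, top $: go to q_1, push VV$ → (q_1, 30010310013, VV$)
  read 3, top V: go to q_0, push WV → (q_0, 0010310013, WVV$)
  read 0, top W: go to q_0, push V → (q_0, 010310013, VVV$)
  read 0, top V: go to q_0, push VV → (q_0, 10310013, VVVV$)
  read 1, top V: go to q_1, push ε → (q_1, 0310013, VVV$)
  read 0, top V: go to q_1, push VW → (q_1, 310013, VWVV$)
  read 3, top V: go to q_0, push WV → (q_0, 10013, WVWVV$)
  read 1, top W: go to q_1, push W → (q_1, 0013, WVWVV$)
  read 0, top W: go to q_0, push ε → (q_0, 013, VWVV$)
  read 0, top V: go to q_0, push VV → (q_0, 13, VVWVV$)
  read 1, top V: go to q_1, push ε → (q_1, 3, VWVV$)
  read 3, top V: go to q_0, push WV → (q_0, ε, WVWVV$)
All input consumed in state q_0 with stack WVWVV$.

WVWVV$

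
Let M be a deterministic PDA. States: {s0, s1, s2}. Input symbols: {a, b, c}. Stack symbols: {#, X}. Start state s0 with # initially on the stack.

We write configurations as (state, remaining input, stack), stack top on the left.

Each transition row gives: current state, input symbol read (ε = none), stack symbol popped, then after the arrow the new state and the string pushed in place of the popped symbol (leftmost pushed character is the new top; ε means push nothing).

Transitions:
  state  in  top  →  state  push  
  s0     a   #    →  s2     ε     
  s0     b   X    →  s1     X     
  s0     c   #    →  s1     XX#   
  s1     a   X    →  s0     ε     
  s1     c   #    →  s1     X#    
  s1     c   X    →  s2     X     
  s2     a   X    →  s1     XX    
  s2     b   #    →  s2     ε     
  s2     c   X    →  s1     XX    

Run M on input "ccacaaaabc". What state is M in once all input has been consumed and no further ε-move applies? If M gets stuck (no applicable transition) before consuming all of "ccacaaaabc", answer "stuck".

stuck

(s0, ccacaaaabc, #) ⊢ (s1, cacaaaabc, XX#) ⊢ (s2, acaaaabc, XX#) ⊢ (s1, caaaabc, XXX#) ⊢ (s2, aaaabc, XXX#) ⊢ (s1, aaabc, XXXX#) ⊢ (s0, aabc, XXX#)
No transition for (s0, a, top X); M blocks with input aabc remaining.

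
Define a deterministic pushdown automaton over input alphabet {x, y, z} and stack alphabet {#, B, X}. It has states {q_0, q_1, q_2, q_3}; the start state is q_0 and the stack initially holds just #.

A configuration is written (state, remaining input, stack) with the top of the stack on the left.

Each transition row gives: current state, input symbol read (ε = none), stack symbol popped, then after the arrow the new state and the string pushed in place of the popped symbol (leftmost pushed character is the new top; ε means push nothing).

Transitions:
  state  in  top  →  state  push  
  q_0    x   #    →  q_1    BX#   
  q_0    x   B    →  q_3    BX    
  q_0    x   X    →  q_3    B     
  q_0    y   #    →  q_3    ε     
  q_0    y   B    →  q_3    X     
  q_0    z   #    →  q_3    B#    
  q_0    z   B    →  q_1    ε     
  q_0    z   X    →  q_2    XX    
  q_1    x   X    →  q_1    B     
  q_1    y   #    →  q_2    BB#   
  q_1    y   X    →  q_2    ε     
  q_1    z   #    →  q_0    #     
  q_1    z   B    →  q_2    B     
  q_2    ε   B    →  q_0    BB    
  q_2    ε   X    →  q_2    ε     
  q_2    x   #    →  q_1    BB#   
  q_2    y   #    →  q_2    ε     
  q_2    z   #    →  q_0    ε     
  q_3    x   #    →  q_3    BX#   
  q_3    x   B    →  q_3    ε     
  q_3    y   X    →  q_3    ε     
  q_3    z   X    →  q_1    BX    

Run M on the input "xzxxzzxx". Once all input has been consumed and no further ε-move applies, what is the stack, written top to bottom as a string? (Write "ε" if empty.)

(q_0, xzxxzzxx, #) ⊢ (q_1, zxxzzxx, BX#) ⊢ (q_2, xxzzxx, BX#) ⊢ (q_0, xxzzxx, BBX#) ⊢ (q_3, xzzxx, BXBX#) ⊢ (q_3, zzxx, XBX#) ⊢ (q_1, zxx, BXBX#) ⊢ (q_2, xx, BXBX#) ⊢ (q_0, xx, BBXBX#) ⊢ (q_3, x, BXBXBX#) ⊢ (q_3, ε, XBXBX#)
All input consumed in state q_3 with stack XBXBX#.

XBXBX#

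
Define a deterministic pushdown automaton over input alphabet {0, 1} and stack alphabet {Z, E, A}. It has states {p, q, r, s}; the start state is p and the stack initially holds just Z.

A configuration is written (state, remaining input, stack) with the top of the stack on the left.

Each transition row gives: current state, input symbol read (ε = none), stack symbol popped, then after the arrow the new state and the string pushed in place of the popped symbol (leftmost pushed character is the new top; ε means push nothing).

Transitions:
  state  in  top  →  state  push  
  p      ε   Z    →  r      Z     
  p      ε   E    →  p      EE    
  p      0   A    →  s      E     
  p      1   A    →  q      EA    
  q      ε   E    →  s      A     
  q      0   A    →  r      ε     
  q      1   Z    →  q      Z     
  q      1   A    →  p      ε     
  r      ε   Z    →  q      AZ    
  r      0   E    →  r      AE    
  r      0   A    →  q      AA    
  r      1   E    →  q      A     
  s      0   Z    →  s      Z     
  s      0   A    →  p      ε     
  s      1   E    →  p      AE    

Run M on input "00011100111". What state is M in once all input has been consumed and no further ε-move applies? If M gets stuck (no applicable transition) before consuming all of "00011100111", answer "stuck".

(p, 00011100111, Z)
  ε-move, top Z: go to r, push Z → (r, 00011100111, Z)
  ε-move, top Z: go to q, push AZ → (q, 00011100111, AZ)
  read 0, top A: go to r, push ε → (r, 0011100111, Z)
  ε-move, top Z: go to q, push AZ → (q, 0011100111, AZ)
  read 0, top A: go to r, push ε → (r, 011100111, Z)
  ε-move, top Z: go to q, push AZ → (q, 011100111, AZ)
  read 0, top A: go to r, push ε → (r, 11100111, Z)
  ε-move, top Z: go to q, push AZ → (q, 11100111, AZ)
  read 1, top A: go to p, push ε → (p, 1100111, Z)
  ε-move, top Z: go to r, push Z → (r, 1100111, Z)
  ε-move, top Z: go to q, push AZ → (q, 1100111, AZ)
  read 1, top A: go to p, push ε → (p, 100111, Z)
  ε-move, top Z: go to r, push Z → (r, 100111, Z)
  ε-move, top Z: go to q, push AZ → (q, 100111, AZ)
  read 1, top A: go to p, push ε → (p, 00111, Z)
  ε-move, top Z: go to r, push Z → (r, 00111, Z)
  ε-move, top Z: go to q, push AZ → (q, 00111, AZ)
  read 0, top A: go to r, push ε → (r, 0111, Z)
  ε-move, top Z: go to q, push AZ → (q, 0111, AZ)
  read 0, top A: go to r, push ε → (r, 111, Z)
  ε-move, top Z: go to q, push AZ → (q, 111, AZ)
  read 1, top A: go to p, push ε → (p, 11, Z)
  ε-move, top Z: go to r, push Z → (r, 11, Z)
  ε-move, top Z: go to q, push AZ → (q, 11, AZ)
  read 1, top A: go to p, push ε → (p, 1, Z)
  ε-move, top Z: go to r, push Z → (r, 1, Z)
  ε-move, top Z: go to q, push AZ → (q, 1, AZ)
  read 1, top A: go to p, push ε → (p, ε, Z)
  ε-move, top Z: go to r, push Z → (r, ε, Z)
  ε-move, top Z: go to q, push AZ → (q, ε, AZ)
All input consumed; M is in state q.

q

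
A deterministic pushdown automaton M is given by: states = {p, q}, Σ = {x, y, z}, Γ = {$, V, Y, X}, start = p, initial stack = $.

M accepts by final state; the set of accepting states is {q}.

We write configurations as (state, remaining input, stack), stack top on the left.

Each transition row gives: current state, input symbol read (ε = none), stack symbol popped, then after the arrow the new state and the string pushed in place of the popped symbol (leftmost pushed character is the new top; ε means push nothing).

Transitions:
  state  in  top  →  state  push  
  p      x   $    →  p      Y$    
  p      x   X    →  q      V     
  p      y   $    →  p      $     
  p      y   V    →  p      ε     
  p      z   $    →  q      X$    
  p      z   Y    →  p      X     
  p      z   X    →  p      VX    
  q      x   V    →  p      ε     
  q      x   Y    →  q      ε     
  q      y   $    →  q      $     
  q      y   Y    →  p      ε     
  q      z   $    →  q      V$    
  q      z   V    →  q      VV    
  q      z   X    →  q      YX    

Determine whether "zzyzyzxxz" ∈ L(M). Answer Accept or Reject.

(p, zzyzyzxxz, $)
  read z, top $: go to q, push X$ → (q, zyzyzxxz, X$)
  read z, top X: go to q, push YX → (q, yzyzxxz, YX$)
  read y, top Y: go to p, push ε → (p, zyzxxz, X$)
  read z, top X: go to p, push VX → (p, yzxxz, VX$)
  read y, top V: go to p, push ε → (p, zxxz, X$)
  read z, top X: go to p, push VX → (p, xxz, VX$)
No transition applies at (p, xxz, VX$); input not fully consumed.

Reject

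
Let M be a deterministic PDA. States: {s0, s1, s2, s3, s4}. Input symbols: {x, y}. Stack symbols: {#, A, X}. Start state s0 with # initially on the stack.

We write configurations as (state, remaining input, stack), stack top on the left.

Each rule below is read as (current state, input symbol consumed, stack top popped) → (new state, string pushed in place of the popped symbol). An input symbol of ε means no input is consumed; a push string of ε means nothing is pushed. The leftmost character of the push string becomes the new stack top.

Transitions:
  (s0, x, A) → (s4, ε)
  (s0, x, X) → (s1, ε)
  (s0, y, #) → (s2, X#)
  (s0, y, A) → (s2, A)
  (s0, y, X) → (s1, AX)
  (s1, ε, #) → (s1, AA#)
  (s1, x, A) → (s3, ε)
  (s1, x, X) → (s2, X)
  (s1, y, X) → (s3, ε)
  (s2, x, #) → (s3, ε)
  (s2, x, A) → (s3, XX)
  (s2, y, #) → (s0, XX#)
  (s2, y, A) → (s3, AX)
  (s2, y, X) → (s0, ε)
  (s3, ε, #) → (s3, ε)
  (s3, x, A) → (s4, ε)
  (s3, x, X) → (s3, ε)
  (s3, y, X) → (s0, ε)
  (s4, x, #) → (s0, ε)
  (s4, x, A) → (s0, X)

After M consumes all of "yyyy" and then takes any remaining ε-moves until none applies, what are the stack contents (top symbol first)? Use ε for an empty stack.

(s0, yyyy, #)
  read y, top #: go to s2, push X# → (s2, yyy, X#)
  read y, top X: go to s0, push ε → (s0, yy, #)
  read y, top #: go to s2, push X# → (s2, y, X#)
  read y, top X: go to s0, push ε → (s0, ε, #)
All input consumed in state s0 with stack #.

#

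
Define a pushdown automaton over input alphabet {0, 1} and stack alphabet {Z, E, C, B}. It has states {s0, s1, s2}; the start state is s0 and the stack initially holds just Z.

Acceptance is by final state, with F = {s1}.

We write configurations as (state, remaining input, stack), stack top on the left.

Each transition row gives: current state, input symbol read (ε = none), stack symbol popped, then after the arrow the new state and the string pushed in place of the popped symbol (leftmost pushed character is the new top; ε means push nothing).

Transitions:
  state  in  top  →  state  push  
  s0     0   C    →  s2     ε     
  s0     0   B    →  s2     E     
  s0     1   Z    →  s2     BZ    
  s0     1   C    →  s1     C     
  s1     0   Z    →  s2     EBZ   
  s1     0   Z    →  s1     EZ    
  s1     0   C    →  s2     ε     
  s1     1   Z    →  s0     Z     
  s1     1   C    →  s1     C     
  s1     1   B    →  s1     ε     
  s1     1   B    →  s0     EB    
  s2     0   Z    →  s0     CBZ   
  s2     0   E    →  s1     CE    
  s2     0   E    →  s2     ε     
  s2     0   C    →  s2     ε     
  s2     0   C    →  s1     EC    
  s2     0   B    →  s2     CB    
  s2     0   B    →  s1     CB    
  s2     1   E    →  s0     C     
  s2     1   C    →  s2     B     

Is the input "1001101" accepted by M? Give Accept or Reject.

No computation consumes all input and reaches a final state.

Reject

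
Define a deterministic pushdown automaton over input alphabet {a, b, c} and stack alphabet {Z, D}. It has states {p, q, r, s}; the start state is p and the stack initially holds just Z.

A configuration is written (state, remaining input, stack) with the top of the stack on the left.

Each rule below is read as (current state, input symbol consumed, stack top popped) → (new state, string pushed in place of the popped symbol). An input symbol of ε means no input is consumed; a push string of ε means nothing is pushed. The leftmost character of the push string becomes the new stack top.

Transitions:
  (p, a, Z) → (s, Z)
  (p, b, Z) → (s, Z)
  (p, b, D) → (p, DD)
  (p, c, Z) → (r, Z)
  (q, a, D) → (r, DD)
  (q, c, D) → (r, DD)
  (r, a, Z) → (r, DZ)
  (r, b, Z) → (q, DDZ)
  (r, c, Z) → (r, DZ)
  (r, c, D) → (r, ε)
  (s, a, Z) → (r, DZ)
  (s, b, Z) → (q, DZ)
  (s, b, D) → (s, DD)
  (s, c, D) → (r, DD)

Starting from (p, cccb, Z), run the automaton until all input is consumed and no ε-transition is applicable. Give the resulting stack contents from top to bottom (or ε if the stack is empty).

DDZ

(p, cccb, Z)
  read c, top Z: go to r, push Z → (r, ccb, Z)
  read c, top Z: go to r, push DZ → (r, cb, DZ)
  read c, top D: go to r, push ε → (r, b, Z)
  read b, top Z: go to q, push DDZ → (q, ε, DDZ)
All input consumed in state q with stack DDZ.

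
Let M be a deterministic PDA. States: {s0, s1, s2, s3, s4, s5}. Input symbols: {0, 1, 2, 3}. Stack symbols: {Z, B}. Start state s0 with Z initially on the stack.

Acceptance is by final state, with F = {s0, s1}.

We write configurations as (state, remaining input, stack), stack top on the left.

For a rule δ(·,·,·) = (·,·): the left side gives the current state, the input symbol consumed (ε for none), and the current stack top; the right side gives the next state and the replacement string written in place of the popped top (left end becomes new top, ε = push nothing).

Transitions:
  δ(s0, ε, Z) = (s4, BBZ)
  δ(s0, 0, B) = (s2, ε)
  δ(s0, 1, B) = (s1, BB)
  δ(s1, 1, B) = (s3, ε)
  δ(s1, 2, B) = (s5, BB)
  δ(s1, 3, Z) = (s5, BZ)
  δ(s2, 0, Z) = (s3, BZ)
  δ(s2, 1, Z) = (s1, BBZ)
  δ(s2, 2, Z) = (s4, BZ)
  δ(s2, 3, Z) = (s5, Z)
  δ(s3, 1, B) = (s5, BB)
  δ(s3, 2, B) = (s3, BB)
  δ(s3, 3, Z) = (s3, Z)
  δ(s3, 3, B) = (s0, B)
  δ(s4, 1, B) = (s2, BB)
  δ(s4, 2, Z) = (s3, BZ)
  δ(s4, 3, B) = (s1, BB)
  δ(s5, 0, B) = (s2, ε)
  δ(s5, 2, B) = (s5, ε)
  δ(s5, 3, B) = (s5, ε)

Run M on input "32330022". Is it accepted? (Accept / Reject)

Reject

(s0, 32330022, Z)
  ε-move, top Z: go to s4, push BBZ → (s4, 32330022, BBZ)
  read 3, top B: go to s1, push BB → (s1, 2330022, BBBZ)
  read 2, top B: go to s5, push BB → (s5, 330022, BBBBZ)
  read 3, top B: go to s5, push ε → (s5, 30022, BBBZ)
  read 3, top B: go to s5, push ε → (s5, 0022, BBZ)
  read 0, top B: go to s2, push ε → (s2, 022, BZ)
No transition applies at (s2, 022, BZ); input not fully consumed.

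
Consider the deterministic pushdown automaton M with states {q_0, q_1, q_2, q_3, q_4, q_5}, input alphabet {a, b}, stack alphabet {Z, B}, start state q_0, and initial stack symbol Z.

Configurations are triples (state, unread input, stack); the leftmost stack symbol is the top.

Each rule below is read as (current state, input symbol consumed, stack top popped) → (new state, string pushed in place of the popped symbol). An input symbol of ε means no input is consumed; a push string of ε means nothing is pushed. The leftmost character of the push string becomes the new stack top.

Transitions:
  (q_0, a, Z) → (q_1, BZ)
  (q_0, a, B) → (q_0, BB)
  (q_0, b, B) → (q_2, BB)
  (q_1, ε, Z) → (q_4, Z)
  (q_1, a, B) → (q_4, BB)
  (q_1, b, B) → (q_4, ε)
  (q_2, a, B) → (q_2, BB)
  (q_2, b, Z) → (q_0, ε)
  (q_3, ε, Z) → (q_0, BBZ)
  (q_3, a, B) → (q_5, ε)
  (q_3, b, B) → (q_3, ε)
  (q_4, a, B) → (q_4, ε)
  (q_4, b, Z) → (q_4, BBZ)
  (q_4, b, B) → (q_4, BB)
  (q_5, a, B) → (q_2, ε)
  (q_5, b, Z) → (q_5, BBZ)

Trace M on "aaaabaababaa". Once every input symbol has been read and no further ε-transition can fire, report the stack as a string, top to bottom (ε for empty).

(q_0, aaaabaababaa, Z) ⊢ (q_1, aaabaababaa, BZ) ⊢ (q_4, aabaababaa, BBZ) ⊢ (q_4, abaababaa, BZ) ⊢ (q_4, baababaa, Z) ⊢ (q_4, aababaa, BBZ) ⊢ (q_4, ababaa, BZ) ⊢ (q_4, babaa, Z) ⊢ (q_4, abaa, BBZ) ⊢ (q_4, baa, BZ) ⊢ (q_4, aa, BBZ) ⊢ (q_4, a, BZ) ⊢ (q_4, ε, Z)
All input consumed in state q_4 with stack Z.

Z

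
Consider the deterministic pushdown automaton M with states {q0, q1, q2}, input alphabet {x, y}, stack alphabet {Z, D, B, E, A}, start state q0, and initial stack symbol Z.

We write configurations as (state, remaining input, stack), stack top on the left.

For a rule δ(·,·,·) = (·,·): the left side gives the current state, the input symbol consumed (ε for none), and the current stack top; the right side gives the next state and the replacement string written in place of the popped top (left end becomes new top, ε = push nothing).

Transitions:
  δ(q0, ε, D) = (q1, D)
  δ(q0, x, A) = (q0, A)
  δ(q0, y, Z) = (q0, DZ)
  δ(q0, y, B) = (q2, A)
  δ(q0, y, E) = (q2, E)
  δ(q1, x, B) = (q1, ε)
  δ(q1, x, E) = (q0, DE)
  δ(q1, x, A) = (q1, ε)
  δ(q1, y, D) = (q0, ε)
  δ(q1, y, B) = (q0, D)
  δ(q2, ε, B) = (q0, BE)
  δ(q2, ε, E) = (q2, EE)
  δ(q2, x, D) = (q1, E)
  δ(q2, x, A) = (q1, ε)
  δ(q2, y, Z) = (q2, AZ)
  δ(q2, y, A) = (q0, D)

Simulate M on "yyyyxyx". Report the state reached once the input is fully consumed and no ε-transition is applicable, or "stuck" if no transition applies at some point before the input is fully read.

(q0, yyyyxyx, Z)
  read y, top Z: go to q0, push DZ → (q0, yyyxyx, DZ)
  ε-move, top D: go to q1, push D → (q1, yyyxyx, DZ)
  read y, top D: go to q0, push ε → (q0, yyxyx, Z)
  read y, top Z: go to q0, push DZ → (q0, yxyx, DZ)
  ε-move, top D: go to q1, push D → (q1, yxyx, DZ)
  read y, top D: go to q0, push ε → (q0, xyx, Z)
No transition for (q0, x, top Z); M blocks with input xyx remaining.

stuck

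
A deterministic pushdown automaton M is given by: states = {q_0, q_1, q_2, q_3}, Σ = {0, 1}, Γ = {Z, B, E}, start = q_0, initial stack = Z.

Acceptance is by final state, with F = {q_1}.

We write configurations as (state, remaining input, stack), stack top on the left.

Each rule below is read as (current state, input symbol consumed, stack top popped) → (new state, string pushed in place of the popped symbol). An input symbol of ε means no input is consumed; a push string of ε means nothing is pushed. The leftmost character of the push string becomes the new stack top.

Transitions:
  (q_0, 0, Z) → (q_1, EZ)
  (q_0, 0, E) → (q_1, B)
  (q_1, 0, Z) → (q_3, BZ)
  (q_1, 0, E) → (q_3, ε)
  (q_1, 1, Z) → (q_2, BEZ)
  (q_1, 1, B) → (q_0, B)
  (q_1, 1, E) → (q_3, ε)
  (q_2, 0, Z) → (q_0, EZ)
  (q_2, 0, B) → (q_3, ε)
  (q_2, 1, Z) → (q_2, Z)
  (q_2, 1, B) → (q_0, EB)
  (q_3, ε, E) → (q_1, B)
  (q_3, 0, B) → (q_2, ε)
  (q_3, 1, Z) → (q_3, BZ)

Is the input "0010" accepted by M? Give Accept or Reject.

(q_0, 0010, Z)
  read 0, top Z: go to q_1, push EZ → (q_1, 010, EZ)
  read 0, top E: go to q_3, push ε → (q_3, 10, Z)
  read 1, top Z: go to q_3, push BZ → (q_3, 0, BZ)
  read 0, top B: go to q_2, push ε → (q_2, ε, Z)
All input consumed; state q_2 ∉ F and no further ε-move applies.

Reject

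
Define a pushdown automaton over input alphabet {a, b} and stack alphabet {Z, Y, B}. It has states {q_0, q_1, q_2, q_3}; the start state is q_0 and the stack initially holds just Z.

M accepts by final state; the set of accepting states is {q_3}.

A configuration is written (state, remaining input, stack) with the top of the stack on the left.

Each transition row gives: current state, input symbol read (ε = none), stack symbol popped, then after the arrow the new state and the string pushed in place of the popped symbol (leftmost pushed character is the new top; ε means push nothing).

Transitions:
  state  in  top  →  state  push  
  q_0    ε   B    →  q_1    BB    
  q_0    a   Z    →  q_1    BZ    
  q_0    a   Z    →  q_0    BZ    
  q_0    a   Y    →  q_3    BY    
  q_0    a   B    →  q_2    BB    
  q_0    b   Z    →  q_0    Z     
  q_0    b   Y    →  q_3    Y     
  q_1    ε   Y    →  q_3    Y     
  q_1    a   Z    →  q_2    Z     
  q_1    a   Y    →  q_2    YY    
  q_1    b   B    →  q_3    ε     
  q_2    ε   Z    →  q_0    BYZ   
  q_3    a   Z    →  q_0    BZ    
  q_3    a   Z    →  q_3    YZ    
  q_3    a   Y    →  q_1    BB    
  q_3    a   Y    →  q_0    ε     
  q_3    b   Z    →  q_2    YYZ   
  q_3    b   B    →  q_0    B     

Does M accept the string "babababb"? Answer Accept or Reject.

No computation consumes all input and reaches a final state.

Reject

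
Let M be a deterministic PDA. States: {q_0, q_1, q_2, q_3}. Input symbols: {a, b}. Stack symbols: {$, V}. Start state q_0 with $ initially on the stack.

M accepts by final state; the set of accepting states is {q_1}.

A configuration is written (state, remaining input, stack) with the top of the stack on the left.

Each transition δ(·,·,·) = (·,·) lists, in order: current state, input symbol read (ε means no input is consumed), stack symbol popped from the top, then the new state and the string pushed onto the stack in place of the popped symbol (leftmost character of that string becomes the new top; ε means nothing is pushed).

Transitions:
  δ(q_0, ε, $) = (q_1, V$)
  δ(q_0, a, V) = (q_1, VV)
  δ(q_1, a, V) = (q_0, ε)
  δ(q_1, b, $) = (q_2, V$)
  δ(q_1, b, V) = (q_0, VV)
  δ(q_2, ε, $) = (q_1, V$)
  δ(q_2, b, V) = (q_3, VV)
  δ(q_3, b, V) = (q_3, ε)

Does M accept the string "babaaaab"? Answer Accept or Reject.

Reject

(q_0, babaaaab, $)
  ε-move, top $: go to q_1, push V$ → (q_1, babaaaab, V$)
  read b, top V: go to q_0, push VV → (q_0, abaaaab, VV$)
  read a, top V: go to q_1, push VV → (q_1, baaaab, VVV$)
  read b, top V: go to q_0, push VV → (q_0, aaaab, VVVV$)
  read a, top V: go to q_1, push VV → (q_1, aaab, VVVVV$)
  read a, top V: go to q_0, push ε → (q_0, aab, VVVV$)
  read a, top V: go to q_1, push VV → (q_1, ab, VVVVV$)
  read a, top V: go to q_0, push ε → (q_0, b, VVVV$)
No transition applies at (q_0, b, VVVV$); input not fully consumed.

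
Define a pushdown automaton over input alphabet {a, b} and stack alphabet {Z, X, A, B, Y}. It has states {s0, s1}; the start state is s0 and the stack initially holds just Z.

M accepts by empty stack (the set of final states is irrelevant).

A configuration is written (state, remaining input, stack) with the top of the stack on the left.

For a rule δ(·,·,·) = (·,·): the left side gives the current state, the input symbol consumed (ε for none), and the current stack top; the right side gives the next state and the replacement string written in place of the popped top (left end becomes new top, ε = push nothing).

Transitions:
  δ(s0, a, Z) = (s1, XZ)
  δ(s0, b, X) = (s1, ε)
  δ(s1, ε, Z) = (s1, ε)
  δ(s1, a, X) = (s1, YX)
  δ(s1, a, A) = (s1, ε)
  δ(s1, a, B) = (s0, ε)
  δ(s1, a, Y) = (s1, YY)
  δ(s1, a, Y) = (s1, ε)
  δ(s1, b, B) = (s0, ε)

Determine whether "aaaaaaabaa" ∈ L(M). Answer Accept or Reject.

No computation consumes all input and empties the stack.

Reject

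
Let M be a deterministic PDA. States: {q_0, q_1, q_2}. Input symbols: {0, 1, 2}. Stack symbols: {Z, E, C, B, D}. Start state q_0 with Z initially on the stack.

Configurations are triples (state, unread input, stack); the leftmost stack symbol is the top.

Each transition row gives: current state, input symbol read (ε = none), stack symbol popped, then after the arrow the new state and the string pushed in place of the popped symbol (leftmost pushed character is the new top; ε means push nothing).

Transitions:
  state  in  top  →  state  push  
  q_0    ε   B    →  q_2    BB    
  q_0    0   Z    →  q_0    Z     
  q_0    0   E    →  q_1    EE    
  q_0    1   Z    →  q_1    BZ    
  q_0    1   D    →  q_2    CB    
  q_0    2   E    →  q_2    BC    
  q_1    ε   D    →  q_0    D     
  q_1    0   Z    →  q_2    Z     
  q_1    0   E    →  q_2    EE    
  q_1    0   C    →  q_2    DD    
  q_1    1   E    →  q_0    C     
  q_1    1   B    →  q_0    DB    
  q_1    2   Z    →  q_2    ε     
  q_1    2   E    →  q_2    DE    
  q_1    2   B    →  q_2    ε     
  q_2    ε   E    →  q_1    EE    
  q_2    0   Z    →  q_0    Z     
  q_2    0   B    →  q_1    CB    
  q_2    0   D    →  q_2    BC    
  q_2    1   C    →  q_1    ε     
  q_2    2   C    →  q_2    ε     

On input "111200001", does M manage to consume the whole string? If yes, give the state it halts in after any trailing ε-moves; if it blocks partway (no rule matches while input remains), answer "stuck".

(q_0, 111200001, Z)
  read 1, top Z: go to q_1, push BZ → (q_1, 11200001, BZ)
  read 1, top B: go to q_0, push DB → (q_0, 1200001, DBZ)
  read 1, top D: go to q_2, push CB → (q_2, 200001, CBBZ)
  read 2, top C: go to q_2, push ε → (q_2, 00001, BBZ)
  read 0, top B: go to q_1, push CB → (q_1, 0001, CBBZ)
  read 0, top C: go to q_2, push DD → (q_2, 001, DDBBZ)
  read 0, top D: go to q_2, push BC → (q_2, 01, BCDBBZ)
  read 0, top B: go to q_1, push CB → (q_1, 1, CBCDBBZ)
No transition for (q_1, 1, top C); M blocks with input 1 remaining.

stuck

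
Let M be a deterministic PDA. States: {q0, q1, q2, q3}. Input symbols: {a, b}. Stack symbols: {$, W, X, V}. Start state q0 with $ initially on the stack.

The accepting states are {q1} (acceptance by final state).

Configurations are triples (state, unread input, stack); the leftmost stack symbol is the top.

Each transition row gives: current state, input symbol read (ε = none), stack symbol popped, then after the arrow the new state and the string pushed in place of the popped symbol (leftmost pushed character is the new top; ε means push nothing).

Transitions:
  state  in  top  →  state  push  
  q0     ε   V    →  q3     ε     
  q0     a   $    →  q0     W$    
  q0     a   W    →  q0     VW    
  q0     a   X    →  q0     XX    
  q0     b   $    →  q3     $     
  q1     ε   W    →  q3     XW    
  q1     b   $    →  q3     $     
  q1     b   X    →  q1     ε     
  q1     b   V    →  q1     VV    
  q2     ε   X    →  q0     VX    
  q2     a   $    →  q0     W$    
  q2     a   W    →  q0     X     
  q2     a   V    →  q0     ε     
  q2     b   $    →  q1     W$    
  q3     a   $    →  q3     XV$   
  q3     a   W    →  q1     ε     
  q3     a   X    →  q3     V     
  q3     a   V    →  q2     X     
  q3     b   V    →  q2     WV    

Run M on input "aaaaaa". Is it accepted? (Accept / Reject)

(q0, aaaaaa, $) ⊢ (q0, aaaaa, W$) ⊢ (q0, aaaa, VW$) ⊢ (q3, aaaa, W$) ⊢ (q1, aaa, $)
No transition applies at (q1, aaa, $); input not fully consumed.

Reject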